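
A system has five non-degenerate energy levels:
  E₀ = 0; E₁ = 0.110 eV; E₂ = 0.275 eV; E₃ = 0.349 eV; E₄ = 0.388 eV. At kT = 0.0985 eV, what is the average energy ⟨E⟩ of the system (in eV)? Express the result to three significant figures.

Eᵢ/kT = 0, 1.1168, 2.7919, 3.5431, 3.9391.
Z = Σ e^(−Eᵢ/kT) = e^(−0) + e^(−1.1168) + e^(−2.7919) + e^(−3.5431) + e^(−3.9391) = 1.0000 + 0.32733 + 0.061305 + 0.028924 + 0.019466 = 1.4370.
⟨E⟩ = Σ Eᵢ e^(−Eᵢ/kT) / Z = (0·1.0000 + 0.110·0.32733 + 0.275·0.061305 + 0.349·0.028924 + 0.388·0.019466) / 1.4370 = 0.0491 eV.

0.0491 eV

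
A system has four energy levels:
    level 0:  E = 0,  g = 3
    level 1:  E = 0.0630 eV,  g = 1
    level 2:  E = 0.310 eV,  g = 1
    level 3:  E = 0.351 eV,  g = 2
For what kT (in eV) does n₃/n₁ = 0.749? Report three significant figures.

0.293 eV

n₃/n₁ = (g₃/g₁) exp[−(E₃−E₁)/kT] = 0.749.
⇒ (E₃−E₁)/kT = ln((2/1)/0.749) = ln(2.6702) = 0.98215.
kT = 0.2880 eV / 0.98215 = 0.293 eV.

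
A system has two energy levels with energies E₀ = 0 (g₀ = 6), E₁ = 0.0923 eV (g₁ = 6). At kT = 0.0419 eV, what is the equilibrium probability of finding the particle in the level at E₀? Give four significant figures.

Eᵢ/kT = 0, 2.20286.
Z = Σ gᵢe^(−Eᵢ/kT) = 6·e^(−0) + 6·e^(−2.20286) = 6.00000 + 0.662920 = 6.66292.
P₀ = g₀ e^(−E₀/kT) / Z = 6.00000/6.66292 = 0.9005.

0.9005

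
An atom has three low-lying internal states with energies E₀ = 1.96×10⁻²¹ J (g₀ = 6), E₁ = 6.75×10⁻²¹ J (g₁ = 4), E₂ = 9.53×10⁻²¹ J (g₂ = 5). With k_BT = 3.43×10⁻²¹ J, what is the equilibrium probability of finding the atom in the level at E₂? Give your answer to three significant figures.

Eᵢ/kT = 0.57143, 1.9679, 2.7784.
Z = Σ gᵢe^(−Eᵢ/kT) = 6·e^(−0.57143) + 4·e^(−1.9679) + 5·e^(−2.7784) = 3.3883 + 0.55900 + 0.31069 = 4.2580.
P₂ = g₂ e^(−E₂/kT) / Z = 0.31069/4.2580 = 0.0730.

0.0730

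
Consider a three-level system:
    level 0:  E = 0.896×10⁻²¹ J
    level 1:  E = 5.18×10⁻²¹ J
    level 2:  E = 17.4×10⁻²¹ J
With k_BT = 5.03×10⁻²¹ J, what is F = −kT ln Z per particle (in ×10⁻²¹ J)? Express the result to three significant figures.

-1.02 ×10⁻²¹ J

Eᵢ/kT = 0.17813, 1.0298, 3.4592.
Z = Σ e^(−Eᵢ/kT) = e^(−0.17813) + e^(−1.0298) + e^(−3.4592) = 0.83683 + 0.35708 + 0.031455 = 1.2254.
F = −kT ln Z = −5.03 × ln(1.2254) = −5.03 × 0.20327 = -1.02 ×10⁻²¹ J.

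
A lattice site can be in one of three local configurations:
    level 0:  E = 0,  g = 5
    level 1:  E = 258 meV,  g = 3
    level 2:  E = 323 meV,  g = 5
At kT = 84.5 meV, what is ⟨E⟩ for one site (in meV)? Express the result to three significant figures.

Eᵢ/kT = 0, 3.0533, 3.8225.
Z = Σ gᵢe^(−Eᵢ/kT) = 5·e^(−0) + 3·e^(−3.0533) + 5·e^(−3.8225) = 5.0000 + 0.14161 + 0.10937 = 5.2510.
⟨E⟩ = Σ Eᵢ gᵢe^(−Eᵢ/kT) / Z = (0·5.0000 + 258·0.14161 + 323·0.10937) / 5.2510 = 13.7 meV.

13.7 meV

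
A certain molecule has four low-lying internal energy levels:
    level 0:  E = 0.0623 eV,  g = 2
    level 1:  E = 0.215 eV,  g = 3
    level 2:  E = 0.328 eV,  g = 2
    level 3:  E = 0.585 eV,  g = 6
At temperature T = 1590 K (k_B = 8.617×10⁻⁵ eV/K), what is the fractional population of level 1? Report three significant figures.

k_BT = 8.617×10⁻⁵ × 1590 K = 0.13701 eV.
Eᵢ/kT = 0.45471, 1.5692, 2.3940, 4.2698.
Z = Σ gᵢe^(−Eᵢ/kT) = 2·e^(−0.45471) + 3·e^(−1.5692) + 2·e^(−2.3940) + 6·e^(−4.2698) = 1.2693 + 0.62464 + 0.18253 + 0.083907 = 2.1604.
P₁ = g₁ e^(−E₁/kT) / Z = 0.62464/2.1604 = 0.289.

0.289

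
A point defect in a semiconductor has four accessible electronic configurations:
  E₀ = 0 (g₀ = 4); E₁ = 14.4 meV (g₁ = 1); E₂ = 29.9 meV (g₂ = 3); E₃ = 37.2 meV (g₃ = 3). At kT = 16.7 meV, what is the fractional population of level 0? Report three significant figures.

Eᵢ/kT = 0, 0.86228, 1.7904, 2.2275.
Z = Σ gᵢe^(−Eᵢ/kT) = 4·e^(−0) + 1·e^(−0.86228) + 3·e^(−1.7904) + 3·e^(−2.2275) = 4.0000 + 0.42220 + 0.50068 + 0.32339 = 5.2463.
P₀ = g₀ e^(−E₀/kT) / Z = 4.0000/5.2463 = 0.762.

0.762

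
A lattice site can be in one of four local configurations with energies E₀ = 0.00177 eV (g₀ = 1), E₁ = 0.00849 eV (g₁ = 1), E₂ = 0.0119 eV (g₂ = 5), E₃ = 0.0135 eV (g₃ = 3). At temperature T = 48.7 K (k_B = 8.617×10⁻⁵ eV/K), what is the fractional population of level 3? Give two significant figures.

0.10

k_BT = 8.617×10⁻⁵ × 48.7 K = 0.004196 eV.
Eᵢ/kT = 0.4218, 2.023, 2.836, 3.217.
Z = Σ gᵢe^(−Eᵢ/kT) = 1·e^(−0.4218) + 1·e^(−2.023) + 5·e^(−2.836) + 3·e^(−3.217) = 0.6559 + 0.1323 + 0.2933 + 0.1202 = 1.202.
P₃ = g₃ e^(−E₃/kT) / Z = 0.1202/1.202 = 0.10.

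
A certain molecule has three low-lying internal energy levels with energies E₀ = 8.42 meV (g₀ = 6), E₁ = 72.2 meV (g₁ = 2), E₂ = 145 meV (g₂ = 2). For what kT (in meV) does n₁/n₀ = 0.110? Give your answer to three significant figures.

57.5 meV

n₁/n₀ = (g₁/g₀) exp[−(E₁−E₀)/kT] = 0.110.
⇒ (E₁−E₀)/kT = ln((2/6)/0.110) = ln(3.0303) = 1.1087.
kT = 63.78 meV / 1.1087 = 57.5 meV.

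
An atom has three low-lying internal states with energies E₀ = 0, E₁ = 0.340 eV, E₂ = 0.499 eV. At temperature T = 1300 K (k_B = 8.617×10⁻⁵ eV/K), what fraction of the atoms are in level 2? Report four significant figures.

0.01097

k_BT = 8.617×10⁻⁵ × 1300 K = 0.112021 eV.
Eᵢ/kT = 0, 3.03515, 4.45452.
Z = Σ e^(−Eᵢ/kT) = e^(−0) + e^(−3.03515) + e^(−4.45452) = 1.00000 + 0.0480675 + 0.0116259 = 1.05969.
P₂ = e^(−E₂/kT) / Z = 0.0116259/1.05969 = 0.01097.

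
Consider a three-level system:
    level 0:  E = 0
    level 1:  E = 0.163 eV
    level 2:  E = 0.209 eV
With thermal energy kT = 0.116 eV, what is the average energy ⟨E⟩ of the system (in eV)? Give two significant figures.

0.053 eV

Eᵢ/kT = 0, 1.405, 1.802.
Z = Σ e^(−Eᵢ/kT) = e^(−0) + e^(−1.405) + e^(−1.802) = 1.000 + 0.2454 + 0.1650 = 1.410.
⟨E⟩ = Σ Eᵢ e^(−Eᵢ/kT) / Z = (0·1.000 + 0.163·0.2454 + 0.209·0.1650) / 1.410 = 0.053 eV.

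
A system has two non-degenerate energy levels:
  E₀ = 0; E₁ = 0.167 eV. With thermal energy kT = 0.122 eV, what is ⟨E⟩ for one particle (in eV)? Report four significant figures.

Eᵢ/kT = 0, 1.36885.
Z = Σ e^(−Eᵢ/kT) = e^(−0) + e^(−1.36885) = 1.00000 + 0.254399 = 1.25440.
⟨E⟩ = Σ Eᵢ e^(−Eᵢ/kT) / Z = (0·1.00000 + 0.167·0.254399) / 1.25440 = 0.03387 eV.

0.03387 eV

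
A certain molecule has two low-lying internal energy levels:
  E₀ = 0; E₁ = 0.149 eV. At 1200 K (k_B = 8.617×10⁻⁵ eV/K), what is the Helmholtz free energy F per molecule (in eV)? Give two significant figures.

k_BT = 8.617×10⁻⁵ × 1200 K = 0.1034 eV.
Eᵢ/kT = 0, 1.441.
Z = Σ e^(−Eᵢ/kT) = e^(−0) + e^(−1.441) = 1.000 + 0.2367 = 1.237.
F = −kT ln Z = −0.1034 × ln(1.237) = −0.1034 × 0.2127 = -0.022 eV.

-0.022 eV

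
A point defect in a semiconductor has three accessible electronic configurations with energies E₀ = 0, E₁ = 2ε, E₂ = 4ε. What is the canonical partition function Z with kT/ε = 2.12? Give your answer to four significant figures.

Z = 1.541

Eᵢ/kT = 0, 0.943396, 1.88679.
Z = Σ e^(−Eᵢ/kT) = e^(−0) + e^(−0.943396) + e^(−1.88679) = 1.00000 + 0.389304 + 0.151558 = 1.54086.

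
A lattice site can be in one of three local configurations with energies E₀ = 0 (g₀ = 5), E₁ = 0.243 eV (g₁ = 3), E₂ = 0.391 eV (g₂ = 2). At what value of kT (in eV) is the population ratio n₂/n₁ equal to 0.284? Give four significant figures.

0.1734 eV

n₂/n₁ = (g₂/g₁) exp[−(E₂−E₁)/kT] = 0.284.
⇒ (E₂−E₁)/kT = ln((2/3)/0.284) = ln(2.34742) = 0.853317.
kT = 0.148 eV / 0.853317 = 0.1734 eV.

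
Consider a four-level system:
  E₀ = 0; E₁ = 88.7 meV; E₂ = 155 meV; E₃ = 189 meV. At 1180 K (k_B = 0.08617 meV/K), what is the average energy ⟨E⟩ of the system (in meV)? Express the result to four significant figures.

k_BT = 0.08617 × 1180 K = 101.681 meV.
Eᵢ/kT = 0, 0.872336, 1.52438, 1.85875.
Z = Σ e^(−Eᵢ/kT) = e^(−0) + e^(−0.872336) + e^(−1.52438) + e^(−1.85875) = 1.00000 + 0.417974 + 0.217756 + 0.155867 = 1.79160.
⟨E⟩ = Σ Eᵢ e^(−Eᵢ/kT) / Z = (0·1.00000 + 88.7·0.417974 + 155·0.217756 + 189·0.155867) / 1.79160 = 55.98 meV.

55.98 meV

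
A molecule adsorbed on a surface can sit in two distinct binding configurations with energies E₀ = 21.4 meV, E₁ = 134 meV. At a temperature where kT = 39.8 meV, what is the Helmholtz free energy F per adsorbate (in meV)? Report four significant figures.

19.12 meV

Eᵢ/kT = 0.537688, 3.36683.
Z = Σ e^(−Eᵢ/kT) = e^(−0.537688) + e^(−3.36683) = 0.584097 + 0.0344988 = 0.618596.
F = −kT ln Z = −39.8 × ln(0.618596) = −39.8 × -0.480303 = 19.12 meV.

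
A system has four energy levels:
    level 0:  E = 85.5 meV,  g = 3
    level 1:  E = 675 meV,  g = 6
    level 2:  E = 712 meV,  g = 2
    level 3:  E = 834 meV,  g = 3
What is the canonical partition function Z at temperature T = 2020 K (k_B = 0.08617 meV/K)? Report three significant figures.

k_BT = 0.08617 × 2020 K = 174.06 meV.
Eᵢ/kT = 0.49121, 3.8780, 4.0905, 4.7915.
Z = Σ gᵢe^(−Eᵢ/kT) = 3·e^(−0.49121) + 6·e^(−3.8780) + 2·e^(−4.0905) + 3·e^(−4.7915) = 1.8357 + 0.12415 + 0.033462 + 0.024900 = 2.0182.

Z = 2.02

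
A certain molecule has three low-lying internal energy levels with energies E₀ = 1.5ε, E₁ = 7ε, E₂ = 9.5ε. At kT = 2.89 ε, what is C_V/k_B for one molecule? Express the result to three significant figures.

0.700

Eᵢ/kT = 0.51903, 2.4221, 3.2872.
Z = Σ e^(−Eᵢ/kT) = e^(−0.51903) + e^(−2.4221) + e^(−3.2872) = 0.59510 + 0.088735 + 0.037358 = 0.72119.
⟨E⟩ = 2.5911 ε, ⟨E²⟩ = 12.561 ε².
C_V/k_B = (⟨E²⟩ − ⟨E⟩²)/(kT)² = (12.561 − 6.7138)/8.3521 = 0.700.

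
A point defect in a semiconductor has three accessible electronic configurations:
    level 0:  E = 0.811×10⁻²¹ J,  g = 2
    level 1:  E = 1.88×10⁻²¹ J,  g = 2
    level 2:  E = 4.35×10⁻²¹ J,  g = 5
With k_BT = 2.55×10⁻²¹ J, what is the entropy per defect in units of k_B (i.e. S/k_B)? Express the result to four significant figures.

2.018

Eᵢ/kT = 0.318039, 0.737255, 1.70588.
Z = Σ gᵢe^(−Eᵢ/kT) = 2·e^(−0.318039) + 2·e^(−0.737255) + 5·e^(−1.70588) = 1.45515 + 0.956851 + 0.908062 = 3.32006.
⟨E⟩ = Σ EᵢPᵢ = 2.08703 ×10⁻²¹ J.
S/k_B = ln Z + ⟨E⟩/kT = ln(3.32006) + 2.08703/2.55 = 1.19998 + 0.818443 = 2.018.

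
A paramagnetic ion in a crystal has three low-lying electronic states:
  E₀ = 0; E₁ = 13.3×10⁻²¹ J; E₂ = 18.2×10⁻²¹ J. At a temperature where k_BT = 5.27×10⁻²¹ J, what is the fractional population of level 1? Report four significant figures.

Eᵢ/kT = 0, 2.52372, 3.45351.
Z = Σ e^(−Eᵢ/kT) = e^(−0) + e^(−2.52372) + e^(−3.45351) = 1.00000 + 0.0801609 + 0.0316344 = 1.11180.
P₁ = e^(−E₁/kT) / Z = 0.0801609/1.11180 = 0.07210.

0.07210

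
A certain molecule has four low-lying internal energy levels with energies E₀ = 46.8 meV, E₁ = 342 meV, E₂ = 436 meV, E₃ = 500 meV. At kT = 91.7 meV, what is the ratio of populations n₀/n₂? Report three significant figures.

69.7

n₀/n₂ = exp[−(E₀−E₂)/kT] = exp(−(-389.2 meV)/(91.7 meV)) = exp(4.2443) = 69.7.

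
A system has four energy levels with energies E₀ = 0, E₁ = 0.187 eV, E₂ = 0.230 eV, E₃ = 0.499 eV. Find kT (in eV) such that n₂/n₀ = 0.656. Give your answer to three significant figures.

0.546 eV

n₂/n₀ = exp[−(E₂−E₀)/kT] = 0.656.
⇒ (E₂−E₀)/kT = ln(1/0.656) = ln(1.5244) = 0.42160.
kT = 0.230 eV / 0.42160 = 0.546 eV.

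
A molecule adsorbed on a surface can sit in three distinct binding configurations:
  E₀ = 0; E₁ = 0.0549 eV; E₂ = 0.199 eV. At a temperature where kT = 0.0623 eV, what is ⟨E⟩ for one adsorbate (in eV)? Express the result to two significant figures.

Eᵢ/kT = 0, 0.8812, 3.194.
Z = Σ e^(−Eᵢ/kT) = e^(−0) + e^(−0.8812) + e^(−3.194) = 1.000 + 0.4143 + 0.04101 = 1.455.
⟨E⟩ = Σ Eᵢ e^(−Eᵢ/kT) / Z = (0·1.000 + 0.0549·0.4143 + 0.199·0.04101) / 1.455 = 0.021 eV.

0.021 eV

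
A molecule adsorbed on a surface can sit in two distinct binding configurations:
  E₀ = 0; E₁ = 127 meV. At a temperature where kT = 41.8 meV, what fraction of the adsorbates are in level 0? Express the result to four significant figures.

Eᵢ/kT = 0, 3.03828.
Z = Σ e^(−Eᵢ/kT) = e^(−0) + e^(−3.03828) = 1.00000 + 0.0479172 = 1.04792.
P₀ = e^(−E₀/kT) / Z = 1.00000/1.04792 = 0.9543.

0.9543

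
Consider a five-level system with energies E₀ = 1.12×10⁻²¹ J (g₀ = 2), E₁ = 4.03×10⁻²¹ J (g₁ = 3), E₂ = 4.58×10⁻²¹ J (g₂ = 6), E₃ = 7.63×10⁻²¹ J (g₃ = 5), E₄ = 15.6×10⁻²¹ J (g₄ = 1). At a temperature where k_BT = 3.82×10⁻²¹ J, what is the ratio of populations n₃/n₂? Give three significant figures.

n₃/n₂ = (g₃/g₂) exp[−(E₃−E₂)/kT] = (5/6) × exp(−(3.05 ×10⁻²¹ J)/(3.82 ×10⁻²¹ J)) = (5/6) × exp(-0.79843) = 0.375.

0.375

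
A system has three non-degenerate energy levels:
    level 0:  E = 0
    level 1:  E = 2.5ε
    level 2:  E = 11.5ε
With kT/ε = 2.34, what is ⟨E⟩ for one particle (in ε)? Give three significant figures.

0.698 ε

Eᵢ/kT = 0, 1.0684, 4.9145.
Z = Σ e^(−Eᵢ/kT) = e^(−0) + e^(−1.0684) + e^(−4.9145) = 1.0000 + 0.34356 + 0.0073394 = 1.3509.
⟨E⟩ = Σ Eᵢ e^(−Eᵢ/kT) / Z = (0·1.0000 + 2.5·0.34356 + 11.5·0.0073394) / 1.3509 = 0.698 ε.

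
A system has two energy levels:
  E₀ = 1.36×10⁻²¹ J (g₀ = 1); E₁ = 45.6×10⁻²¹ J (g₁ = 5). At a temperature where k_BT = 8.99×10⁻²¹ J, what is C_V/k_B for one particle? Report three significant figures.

0.822

Eᵢ/kT = 0.15128, 5.0723.
Z = Σ gᵢe^(−Eᵢ/kT) = 1·e^(−0.15128) + 5·e^(−5.0723) = 0.85961 + 0.031340 = 0.89095.
⟨E⟩ = 2.9162, ⟨E²⟩ = 74.928.
C_V/k_B = (⟨E²⟩ − ⟨E⟩²)/(kT)² = (74.928 − 8.5042)/80.820 = 0.822.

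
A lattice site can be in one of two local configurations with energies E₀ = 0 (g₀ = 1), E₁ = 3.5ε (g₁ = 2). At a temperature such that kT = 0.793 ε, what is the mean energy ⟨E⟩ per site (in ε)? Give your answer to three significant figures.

Eᵢ/kT = 0, 4.4136.
Z = Σ gᵢe^(−Eᵢ/kT) = 1·e^(−0) + 2·e^(−4.4136) = 1.0000 + 0.024223 = 1.0242.
⟨E⟩ = Σ Eᵢ gᵢe^(−Eᵢ/kT) / Z = (0·1.0000 + 3.5·0.024223) / 1.0242 = 0.0828 ε.

0.0828 ε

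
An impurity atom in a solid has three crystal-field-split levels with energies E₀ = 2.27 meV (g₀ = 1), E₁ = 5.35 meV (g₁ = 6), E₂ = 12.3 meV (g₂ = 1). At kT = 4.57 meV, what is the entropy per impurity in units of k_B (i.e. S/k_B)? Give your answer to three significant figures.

1.98

Eᵢ/kT = 0.49672, 1.1707, 2.6915.
Z = Σ gᵢe^(−Eᵢ/kT) = 1·e^(−0.49672) + 6·e^(−1.1707) + 1·e^(−2.6915) = 0.60852 + 1.8609 + 0.067779 = 2.5372.
⟨E⟩ = Σ EᵢPᵢ = 4.7970 meV.
S/k_B = ln Z + ⟨E⟩/kT = ln(2.5372) + 4.7970/4.57 = 0.93106 + 1.0497 = 1.98.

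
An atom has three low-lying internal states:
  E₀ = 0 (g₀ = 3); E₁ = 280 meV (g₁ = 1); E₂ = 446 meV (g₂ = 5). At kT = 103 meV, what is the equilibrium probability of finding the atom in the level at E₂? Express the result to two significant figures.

Eᵢ/kT = 0, 2.718, 4.330.
Z = Σ gᵢe^(−Eᵢ/kT) = 3·e^(−0) + 1·e^(−2.718) + 5·e^(−4.330) = 3.000 + 0.06601 + 0.06584 = 3.132.
P₂ = g₂ e^(−E₂/kT) / Z = 0.06584/3.132 = 0.021.

0.021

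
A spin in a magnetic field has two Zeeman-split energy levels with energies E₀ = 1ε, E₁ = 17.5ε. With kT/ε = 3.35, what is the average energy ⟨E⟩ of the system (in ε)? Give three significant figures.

Eᵢ/kT = 0.29851, 5.2239.
Z = Σ e^(−Eᵢ/kT) = e^(−0.29851) + e^(−5.2239) = 0.74192 + 0.0053863 = 0.74731.
⟨E⟩ = Σ Eᵢ e^(−Eᵢ/kT) / Z = (1·0.74192 + 17.5·0.0053863) / 0.74731 = 1.12 ε.

1.12 ε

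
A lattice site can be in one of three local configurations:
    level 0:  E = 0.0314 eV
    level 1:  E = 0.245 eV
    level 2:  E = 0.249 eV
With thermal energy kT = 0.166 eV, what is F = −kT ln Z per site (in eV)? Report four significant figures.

-0.04090 eV

Eᵢ/kT = 0.189157, 1.47590, 1.50000.
Z = Σ e^(−Eᵢ/kT) = e^(−0.189157) + e^(−1.47590) + e^(−1.50000) = 0.827657 + 0.228573 + 0.223130 = 1.27936.
F = −kT ln Z = −0.166 × ln(1.27936) = −0.166 × 0.246360 = -0.04090 eV.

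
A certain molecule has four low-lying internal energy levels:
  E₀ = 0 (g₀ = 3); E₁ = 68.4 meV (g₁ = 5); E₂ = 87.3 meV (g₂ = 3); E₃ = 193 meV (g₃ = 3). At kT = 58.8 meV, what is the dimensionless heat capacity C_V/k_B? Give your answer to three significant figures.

Eᵢ/kT = 0, 1.1633, 1.4847, 3.2823.
Z = Σ gᵢe^(−Eᵢ/kT) = 3·e^(−0) + 5·e^(−1.1633) + 3·e^(−1.4847) + 3·e^(−3.2823) = 3.0000 + 1.5623 + 0.67971 + 0.11263 = 5.3546.
⟨E⟩ = 35.098 meV, ⟨E²⟩ = 3116.0 meV².
C_V/k_B = (⟨E²⟩ − ⟨E⟩²)/(kT)² = (3116.0 − 1231.9)/3457.4 = 0.545.

0.545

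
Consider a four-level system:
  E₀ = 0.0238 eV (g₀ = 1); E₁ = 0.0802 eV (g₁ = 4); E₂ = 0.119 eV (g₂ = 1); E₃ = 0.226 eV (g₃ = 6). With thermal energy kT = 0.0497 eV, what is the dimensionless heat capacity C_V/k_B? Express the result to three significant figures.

0.811

Eᵢ/kT = 0.47887, 1.6137, 2.3944, 4.5473.
Z = Σ gᵢe^(−Eᵢ/kT) = 1·e^(−0.47887) + 4·e^(−1.6137) + 1·e^(−2.3944) + 6·e^(−4.5473) = 0.61948 + 0.79660 + 0.091227 + 0.063575 = 1.5709.
⟨E⟩ = 0.066112 eV, ⟨E²⟩ = 0.0063745 eV².
C_V/k_B = (⟨E²⟩ − ⟨E⟩²)/(kT)² = (0.0063745 − 0.0043708)/0.0024701 = 0.811.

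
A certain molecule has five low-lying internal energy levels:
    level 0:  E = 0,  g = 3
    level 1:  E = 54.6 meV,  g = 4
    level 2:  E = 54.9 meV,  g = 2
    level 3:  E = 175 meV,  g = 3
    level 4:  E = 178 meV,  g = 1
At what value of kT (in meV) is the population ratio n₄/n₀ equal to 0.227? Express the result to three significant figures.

463 meV

n₄/n₀ = (g₄/g₀) exp[−(E₄−E₀)/kT] = 0.227.
⇒ (E₄−E₀)/kT = ln((1/3)/0.227) = ln(1.4684) = 0.38417.
kT = 178 meV / 0.38417 = 463 meV.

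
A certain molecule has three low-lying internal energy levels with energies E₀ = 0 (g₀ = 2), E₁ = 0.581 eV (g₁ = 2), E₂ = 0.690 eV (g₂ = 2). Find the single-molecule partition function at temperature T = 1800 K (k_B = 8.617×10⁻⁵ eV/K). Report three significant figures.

Z = 2.07

k_BT = 8.617×10⁻⁵ × 1800 K = 0.15511 eV.
Eᵢ/kT = 0, 3.7457, 4.4485.
Z = Σ gᵢe^(−Eᵢ/kT) = 2·e^(−0) + 2·e^(−3.7457) + 2·e^(−4.4485) = 2.0000 + 0.047238 + 0.023392 = 2.0706.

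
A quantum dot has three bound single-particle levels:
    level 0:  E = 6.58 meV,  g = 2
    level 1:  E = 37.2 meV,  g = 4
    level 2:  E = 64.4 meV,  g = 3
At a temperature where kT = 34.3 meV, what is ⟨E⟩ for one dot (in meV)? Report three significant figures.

Eᵢ/kT = 0.19184, 1.0845, 1.8776.
Z = Σ gᵢe^(−Eᵢ/kT) = 2·e^(−0.19184) + 4·e^(−1.0845) + 3·e^(−1.8776) = 1.6509 + 1.3523 + 0.45887 = 3.4621.
⟨E⟩ = Σ Eᵢ gᵢe^(−Eᵢ/kT) / Z = (6.58·1.6509 + 37.2·1.3523 + 64.4·0.45887) / 3.4621 = 26.2 meV.

26.2 meV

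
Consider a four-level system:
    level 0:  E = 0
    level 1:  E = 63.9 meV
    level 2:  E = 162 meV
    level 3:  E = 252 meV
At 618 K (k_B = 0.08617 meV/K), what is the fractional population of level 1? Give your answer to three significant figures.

0.222

k_BT = 0.08617 × 618 K = 53.253 meV.
Eᵢ/kT = 0, 1.1999, 3.0421, 4.7321.
Z = Σ e^(−Eᵢ/kT) = e^(−0) + e^(−1.1999) + e^(−3.0421) + e^(−4.7321) = 1.0000 + 0.30122 + 0.047735 + 0.0088080 = 1.3578.
P₁ = e^(−E₁/kT) / Z = 0.30122/1.3578 = 0.222.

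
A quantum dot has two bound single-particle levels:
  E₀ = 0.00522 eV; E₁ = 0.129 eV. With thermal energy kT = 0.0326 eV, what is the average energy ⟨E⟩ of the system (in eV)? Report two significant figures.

Eᵢ/kT = 0.1601, 3.957.
Z = Σ e^(−Eᵢ/kT) = e^(−0.1601) + e^(−3.957) = 0.8521 + 0.01912 = 0.8712.
⟨E⟩ = Σ Eᵢ e^(−Eᵢ/kT) / Z = (0.00522·0.8521 + 0.129·0.01912) / 0.8712 = 0.0079 eV.

0.0079 eV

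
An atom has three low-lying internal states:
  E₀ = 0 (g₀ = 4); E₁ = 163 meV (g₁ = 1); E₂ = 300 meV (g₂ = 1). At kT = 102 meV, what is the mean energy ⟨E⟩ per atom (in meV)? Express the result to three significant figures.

Eᵢ/kT = 0, 1.5980, 2.9412.
Z = Σ gᵢe^(−Eᵢ/kT) = 4·e^(−0) + 1·e^(−1.5980) + 1·e^(−2.9412) = 4.0000 + 0.20230 + 0.052802 = 4.2551.
⟨E⟩ = Σ Eᵢ gᵢe^(−Eᵢ/kT) / Z = (0·4.0000 + 163·0.20230 + 300·0.052802) / 4.2551 = 11.5 meV.

11.5 meV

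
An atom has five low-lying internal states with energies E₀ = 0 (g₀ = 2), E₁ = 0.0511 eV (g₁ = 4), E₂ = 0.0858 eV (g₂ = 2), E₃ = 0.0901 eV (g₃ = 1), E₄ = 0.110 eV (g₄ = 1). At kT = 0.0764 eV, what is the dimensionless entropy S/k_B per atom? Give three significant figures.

Eᵢ/kT = 0, 0.66885, 1.1230, 1.1793, 1.4398.
Z = Σ gᵢe^(−Eᵢ/kT) = 2·e^(−0) + 4·e^(−0.66885) + 2·e^(−1.1230) + 1·e^(−1.1793) + 1·e^(−1.4398) = 2.0000 + 2.0492 + 0.65060 + 0.30749 + 0.23698 = 5.2443.
⟨E⟩ = Σ EᵢPᵢ = 0.040865 eV.
S/k_B = ln Z + ⟨E⟩/kT = ln(5.2443) + 0.040865/0.0764 = 1.6571 + 0.53488 = 2.19.

2.19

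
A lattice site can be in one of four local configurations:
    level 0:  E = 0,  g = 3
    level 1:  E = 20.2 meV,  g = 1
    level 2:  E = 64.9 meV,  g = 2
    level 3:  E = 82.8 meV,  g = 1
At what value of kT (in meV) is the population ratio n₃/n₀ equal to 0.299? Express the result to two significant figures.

760 meV

n₃/n₀ = (g₃/g₀) exp[−(E₃−E₀)/kT] = 0.299.
⇒ (E₃−E₀)/kT = ln((1/3)/0.299) = ln(1.115) = 0.1089.
kT = 82.8 meV / 0.1089 = 760 meV.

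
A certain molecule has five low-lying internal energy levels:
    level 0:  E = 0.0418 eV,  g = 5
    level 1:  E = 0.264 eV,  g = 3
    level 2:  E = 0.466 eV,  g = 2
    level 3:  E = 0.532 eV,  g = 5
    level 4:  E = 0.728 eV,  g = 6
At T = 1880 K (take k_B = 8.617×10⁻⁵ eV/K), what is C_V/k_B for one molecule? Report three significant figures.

0.832

k_BT = 8.617×10⁻⁵ × 1880 K = 0.16200 eV.
Eᵢ/kT = 0.25802, 1.6296, 2.8765, 3.2840, 4.4938.
Z = Σ gᵢe^(−Eᵢ/kT) = 5·e^(−0.25802) + 3·e^(−1.6296) + 2·e^(−2.8765) + 5·e^(−3.2840) + 6·e^(−4.4938) = 3.8629 + 0.58802 + 0.11266 + 0.18739 + 0.067069 = 4.8180.
⟨E⟩ = 0.10746 eV, ⟨E²⟩ = 0.033370 eV².
C_V/k_B = (⟨E²⟩ − ⟨E⟩²)/(kT)² = (0.033370 − 0.011548)/0.026244 = 0.832.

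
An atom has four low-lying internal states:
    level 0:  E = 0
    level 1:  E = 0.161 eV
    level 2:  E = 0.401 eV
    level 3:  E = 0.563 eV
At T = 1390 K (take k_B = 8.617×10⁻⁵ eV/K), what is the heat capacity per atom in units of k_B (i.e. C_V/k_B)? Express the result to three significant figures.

k_BT = 8.617×10⁻⁵ × 1390 K = 0.11978 eV.
Eᵢ/kT = 0, 1.3441, 3.3478, 4.7003.
Z = Σ e^(−Eᵢ/kT) = e^(−0) + e^(−1.3441) + e^(−3.3478) + e^(−4.7003) = 1.0000 + 0.26077 + 0.035162 + 0.0090925 = 1.3050.
⟨E⟩ = 0.046899 eV, ⟨E²⟩ = 0.011721 eV².
C_V/k_B = (⟨E²⟩ − ⟨E⟩²)/(kT)² = (0.011721 − 0.0021995)/0.014347 = 0.664.

0.664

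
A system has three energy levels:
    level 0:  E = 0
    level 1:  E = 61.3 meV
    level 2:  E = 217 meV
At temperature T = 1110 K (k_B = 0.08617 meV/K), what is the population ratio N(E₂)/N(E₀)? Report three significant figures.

0.103

k_BT = 0.08617 × 1110 K = 95.649 meV.
n₂/n₀ = exp[−(E₂−E₀)/kT] = exp(−(217 meV)/(95.649 meV)) = exp(-2.2687) = 0.103.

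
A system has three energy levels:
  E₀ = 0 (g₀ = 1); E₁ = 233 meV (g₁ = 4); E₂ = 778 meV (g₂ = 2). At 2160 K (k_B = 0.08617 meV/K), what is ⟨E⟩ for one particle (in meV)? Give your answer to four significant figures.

133.5 meV

k_BT = 0.08617 × 2160 K = 186.127 meV.
Eᵢ/kT = 0, 1.25183, 4.17994.
Z = Σ gᵢe^(−Eᵢ/kT) = 1·e^(−0) + 4·e^(−1.25183) + 2·e^(−4.17994) = 1.00000 + 1.14392 + 0.0305989 = 2.17452.
⟨E⟩ = Σ Eᵢ gᵢe^(−Eᵢ/kT) / Z = (0·1.00000 + 233·1.14392 + 778·0.0305989) / 2.17452 = 133.5 meV.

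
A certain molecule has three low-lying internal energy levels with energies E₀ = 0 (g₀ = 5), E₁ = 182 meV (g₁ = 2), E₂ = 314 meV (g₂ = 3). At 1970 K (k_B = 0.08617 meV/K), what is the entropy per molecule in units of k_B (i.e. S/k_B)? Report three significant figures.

2.08

k_BT = 0.08617 × 1970 K = 169.75 meV.
Eᵢ/kT = 0, 1.0722, 1.8498.
Z = Σ gᵢe^(−Eᵢ/kT) = 5·e^(−0) + 2·e^(−1.0722) + 3·e^(−1.8498) = 5.0000 + 0.68451 + 0.47181 = 6.1563.
⟨E⟩ = Σ EᵢPᵢ = 44.301 meV.
S/k_B = ln Z + ⟨E⟩/kT = ln(6.1563) + 44.301/169.75 = 1.8175 + 0.26098 = 2.08.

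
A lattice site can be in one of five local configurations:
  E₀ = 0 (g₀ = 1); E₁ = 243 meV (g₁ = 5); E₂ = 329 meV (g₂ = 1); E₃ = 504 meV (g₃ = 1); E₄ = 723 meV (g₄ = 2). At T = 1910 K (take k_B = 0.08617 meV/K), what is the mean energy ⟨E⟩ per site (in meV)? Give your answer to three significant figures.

155 meV

k_BT = 0.08617 × 1910 K = 164.58 meV.
Eᵢ/kT = 0, 1.4765, 1.9990, 3.0623, 4.3930.
Z = Σ gᵢe^(−Eᵢ/kT) = 1·e^(−0) + 5·e^(−1.4765) + 1·e^(−1.9990) + 1·e^(−3.0623) + 2·e^(−4.3930) = 1.0000 + 1.1422 + 0.13547 + 0.046780 + 0.024727 = 2.3492.
⟨E⟩ = Σ Eᵢ gᵢe^(−Eᵢ/kT) / Z = (0·1.0000 + 243·1.1422 + 329·0.13547 + 504·0.046780 + 723·0.024727) / 2.3492 = 155 meV.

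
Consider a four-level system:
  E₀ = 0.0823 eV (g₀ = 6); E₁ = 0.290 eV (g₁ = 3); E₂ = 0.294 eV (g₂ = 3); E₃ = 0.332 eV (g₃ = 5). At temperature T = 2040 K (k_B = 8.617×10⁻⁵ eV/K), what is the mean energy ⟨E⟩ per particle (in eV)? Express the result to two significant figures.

0.16 eV

k_BT = 8.617×10⁻⁵ × 2040 K = 0.1758 eV.
Eᵢ/kT = 0.4681, 1.650, 1.672, 1.889.
Z = Σ gᵢe^(−Eᵢ/kT) = 6·e^(−0.4681) + 3·e^(−1.650) + 3·e^(−1.672) + 5·e^(−1.889) = 3.757 + 0.5761 + 0.5636 + 0.7561 = 5.653.
⟨E⟩ = Σ Eᵢ gᵢe^(−Eᵢ/kT) / Z = (0.0823·3.757 + 0.290·0.5761 + 0.294·0.5636 + 0.332·0.7561) / 5.653 = 0.16 eV.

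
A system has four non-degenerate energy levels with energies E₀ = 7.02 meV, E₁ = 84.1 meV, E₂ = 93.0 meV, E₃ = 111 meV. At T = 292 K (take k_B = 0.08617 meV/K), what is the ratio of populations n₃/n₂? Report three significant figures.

k_BT = 0.08617 × 292 K = 25.162 meV.
n₃/n₂ = exp[−(E₃−E₂)/kT] = exp(−(18.0 meV)/(25.162 meV)) = exp(-0.71536) = 0.489.

0.489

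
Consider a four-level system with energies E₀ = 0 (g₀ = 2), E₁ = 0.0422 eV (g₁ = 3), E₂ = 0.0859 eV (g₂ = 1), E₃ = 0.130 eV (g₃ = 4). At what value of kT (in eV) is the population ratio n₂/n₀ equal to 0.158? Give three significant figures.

n₂/n₀ = (g₂/g₀) exp[−(E₂−E₀)/kT] = 0.158.
⇒ (E₂−E₀)/kT = ln((1/2)/0.158) = ln(3.1646) = 1.1520.
kT = 0.0859 eV / 1.1520 = 0.0746 eV.

0.0746 eV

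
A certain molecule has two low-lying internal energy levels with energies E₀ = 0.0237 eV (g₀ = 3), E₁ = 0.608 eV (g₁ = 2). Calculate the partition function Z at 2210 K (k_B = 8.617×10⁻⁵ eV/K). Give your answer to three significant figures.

Z = 2.73

k_BT = 8.617×10⁻⁵ × 2210 K = 0.19044 eV.
Eᵢ/kT = 0.12445, 3.1926.
Z = Σ gᵢe^(−Eᵢ/kT) = 3·e^(−0.12445) + 2·e^(−3.1926) = 2.6489 + 0.082130 = 2.7310.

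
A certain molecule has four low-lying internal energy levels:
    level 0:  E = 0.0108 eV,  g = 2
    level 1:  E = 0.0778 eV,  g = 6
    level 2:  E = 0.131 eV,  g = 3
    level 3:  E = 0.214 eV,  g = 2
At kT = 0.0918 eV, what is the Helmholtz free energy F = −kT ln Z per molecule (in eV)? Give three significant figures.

-0.152 eV

Eᵢ/kT = 0.11765, 0.84749, 1.4270, 2.3312.
Z = Σ gᵢe^(−Eᵢ/kT) = 2·e^(−0.11765) + 6·e^(−0.84749) + 3·e^(−1.4270) + 2·e^(−2.3312) = 1.7780 + 2.5709 + 0.72008 + 0.19436 = 5.2633.
F = −kT ln Z = −0.0918 × ln(5.2633) = −0.0918 × 1.6608 = -0.152 eV.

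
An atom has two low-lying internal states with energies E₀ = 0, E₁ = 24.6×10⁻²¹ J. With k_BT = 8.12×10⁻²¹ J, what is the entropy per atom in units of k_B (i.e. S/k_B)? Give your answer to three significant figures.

Eᵢ/kT = 0, 3.0296.
Z = Σ e^(−Eᵢ/kT) = e^(−0) + e^(−3.0296) = 1.0000 + 0.048335 = 1.0483.
⟨E⟩ = Σ EᵢPᵢ = 1.1343 ×10⁻²¹ J.
S/k_B = ln Z + ⟨E⟩/kT = ln(1.0483) + 1.1343/8.12 = 0.047170 + 0.13969 = 0.187.

0.187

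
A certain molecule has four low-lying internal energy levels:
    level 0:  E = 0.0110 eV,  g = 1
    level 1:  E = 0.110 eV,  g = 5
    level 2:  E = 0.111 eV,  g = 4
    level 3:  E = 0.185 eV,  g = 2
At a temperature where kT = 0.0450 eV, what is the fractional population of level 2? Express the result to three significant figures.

Eᵢ/kT = 0.24444, 2.4444, 2.4667, 4.1111.
Z = Σ gᵢe^(−Eᵢ/kT) = 1·e^(−0.24444) + 5·e^(−2.4444) + 4·e^(−2.4667) + 2·e^(−4.1111) = 0.78314 + 0.43389 + 0.33946 + 0.032779 = 1.5893.
P₂ = g₂ e^(−E₂/kT) / Z = 0.33946/1.5893 = 0.214.

0.214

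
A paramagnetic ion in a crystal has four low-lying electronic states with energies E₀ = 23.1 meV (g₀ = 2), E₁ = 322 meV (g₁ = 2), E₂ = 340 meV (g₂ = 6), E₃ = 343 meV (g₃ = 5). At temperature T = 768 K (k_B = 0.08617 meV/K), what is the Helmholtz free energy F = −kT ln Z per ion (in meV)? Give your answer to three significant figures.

-26.4 meV

k_BT = 0.08617 × 768 K = 66.179 meV.
Eᵢ/kT = 0.34905, 4.8656, 5.1376, 5.1829.
Z = Σ gᵢe^(−Eᵢ/kT) = 2·e^(−0.34905) + 2·e^(−4.8656) + 6·e^(−5.1376) + 5·e^(−5.1829) = 1.4107 + 0.015414 + 0.035231 + 0.028059 = 1.4894.
F = −kT ln Z = −66.179 × ln(1.4894) = −66.179 × 0.39837 = -26.4 meV.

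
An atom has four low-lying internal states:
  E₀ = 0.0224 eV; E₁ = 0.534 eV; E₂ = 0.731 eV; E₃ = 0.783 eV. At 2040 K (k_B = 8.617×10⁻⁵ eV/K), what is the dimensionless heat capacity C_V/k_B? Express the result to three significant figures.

k_BT = 8.617×10⁻⁵ × 2040 K = 0.17579 eV.
Eᵢ/kT = 0.12742, 3.0377, 4.1584, 4.4542.
Z = Σ e^(−Eᵢ/kT) = e^(−0.12742) + e^(−3.0377) + e^(−4.1584) + e^(−4.4542) = 0.88036 + 0.047945 + 0.015633 + 0.011630 = 0.95557.
⟨E⟩ = 0.068919 eV, ⟨E²⟩ = 0.030974 eV².
C_V/k_B = (⟨E²⟩ − ⟨E⟩²)/(kT)² = (0.030974 − 0.0047498)/0.030902 = 0.849.

0.849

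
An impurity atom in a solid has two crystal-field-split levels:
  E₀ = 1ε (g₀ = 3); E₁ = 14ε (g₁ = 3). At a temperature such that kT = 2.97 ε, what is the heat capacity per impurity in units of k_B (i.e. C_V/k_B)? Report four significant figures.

Eᵢ/kT = 0.336700, 4.71380.
Z = Σ gᵢe^(−Eᵢ/kT) = 3·e^(−0.336700) + 3·e^(−4.71380) = 2.14237 + 0.0269119 = 2.16928.
⟨E⟩ = 1.16128 ε, ⟨E²⟩ = 3.41915 ε².
C_V/k_B = (⟨E²⟩ − ⟨E⟩²)/(kT)² = (3.41915 − 1.34857)/8.82090 = 0.2347.

0.2347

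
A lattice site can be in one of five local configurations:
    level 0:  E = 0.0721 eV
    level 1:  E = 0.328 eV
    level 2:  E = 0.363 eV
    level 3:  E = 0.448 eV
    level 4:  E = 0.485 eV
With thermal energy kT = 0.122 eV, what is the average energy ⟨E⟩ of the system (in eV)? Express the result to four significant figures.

Eᵢ/kT = 0.590984, 2.68852, 2.97541, 3.67213, 3.97541.
Z = Σ e^(−Eᵢ/kT) = e^(−0.590984) + e^(−2.68852) + e^(−2.97541) + e^(−3.67213) + e^(−3.97541) = 0.553782 + 0.0679815 + 0.0510265 + 0.0254223 + 0.0187716 = 0.716984.
⟨E⟩ = Σ Eᵢ e^(−Eᵢ/kT) / Z = (0.0721·0.553782 + 0.328·0.0679815 + 0.363·0.0510265 + 0.448·0.0254223 + 0.485·0.0187716) / 0.716984 = 0.1412 eV.

0.1412 eV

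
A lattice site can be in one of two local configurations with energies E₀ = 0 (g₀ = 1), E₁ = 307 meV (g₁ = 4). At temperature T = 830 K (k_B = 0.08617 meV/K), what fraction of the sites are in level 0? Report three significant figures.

k_BT = 0.08617 × 830 K = 71.521 meV.
Eᵢ/kT = 0, 4.2924.
Z = Σ gᵢe^(−Eᵢ/kT) = 1·e^(−0) + 4·e^(−4.2924) = 1.0000 + 0.054688 = 1.0547.
P₀ = g₀ e^(−E₀/kT) / Z = 1.0000/1.0547 = 0.948.

0.948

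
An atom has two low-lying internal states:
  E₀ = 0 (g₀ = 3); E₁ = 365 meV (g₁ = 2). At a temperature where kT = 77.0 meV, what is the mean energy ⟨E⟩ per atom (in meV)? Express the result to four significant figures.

2.114 meV

Eᵢ/kT = 0, 4.74026.
Z = Σ gᵢe^(−Eᵢ/kT) = 3·e^(−0) + 2·e^(−4.74026) = 3.00000 + 0.0174727 = 3.01747.
⟨E⟩ = Σ Eᵢ gᵢe^(−Eᵢ/kT) / Z = (0·3.00000 + 365·0.0174727) / 3.01747 = 2.114 meV.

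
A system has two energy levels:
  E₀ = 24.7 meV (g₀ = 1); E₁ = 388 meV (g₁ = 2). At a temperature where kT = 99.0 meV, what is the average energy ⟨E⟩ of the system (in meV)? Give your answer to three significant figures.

Eᵢ/kT = 0.24949, 3.9192.
Z = Σ gᵢe^(−Eᵢ/kT) = 1·e^(−0.24949) + 2·e^(−3.9192) = 0.77920 + 0.039714 = 0.81891.
⟨E⟩ = Σ Eᵢ gᵢe^(−Eᵢ/kT) / Z = (24.7·0.77920 + 388·0.039714) / 0.81891 = 42.3 meV.

42.3 meV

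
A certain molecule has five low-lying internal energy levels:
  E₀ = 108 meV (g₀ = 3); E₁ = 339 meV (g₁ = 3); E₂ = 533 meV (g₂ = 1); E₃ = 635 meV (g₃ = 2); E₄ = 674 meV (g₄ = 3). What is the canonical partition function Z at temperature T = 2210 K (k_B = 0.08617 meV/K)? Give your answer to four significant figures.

k_BT = 0.08617 × 2210 K = 190.436 meV.
Eᵢ/kT = 0.567120, 1.78013, 2.79884, 3.33445, 3.53925.
Z = Σ gᵢe^(−Eᵢ/kT) = 3·e^(−0.567120) + 3·e^(−1.78013) + 1·e^(−2.79884) + 2·e^(−3.33445) + 3·e^(−3.53925) = 1.70147 + 0.505849 + 0.0608806 + 0.0712684 + 0.0871053 = 2.42657.

Z = 2.427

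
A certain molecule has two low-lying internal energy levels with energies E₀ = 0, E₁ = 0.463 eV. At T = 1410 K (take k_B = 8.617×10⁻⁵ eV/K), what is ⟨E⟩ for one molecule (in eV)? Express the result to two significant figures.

0.010 eV

k_BT = 8.617×10⁻⁵ × 1410 K = 0.1215 eV.
Eᵢ/kT = 0, 3.811.
Z = Σ e^(−Eᵢ/kT) = e^(−0) + e^(−3.811) = 1.000 + 0.02213 = 1.022.
⟨E⟩ = Σ Eᵢ e^(−Eᵢ/kT) / Z = (0·1.000 + 0.463·0.02213) / 1.022 = 0.010 eV.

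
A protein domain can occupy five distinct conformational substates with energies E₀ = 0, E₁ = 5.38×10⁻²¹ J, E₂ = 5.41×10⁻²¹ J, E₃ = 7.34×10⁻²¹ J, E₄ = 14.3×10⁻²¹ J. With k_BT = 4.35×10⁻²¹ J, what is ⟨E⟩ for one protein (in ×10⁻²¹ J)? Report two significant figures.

Eᵢ/kT = 0, 1.237, 1.244, 1.687, 3.287.
Z = Σ e^(−Eᵢ/kT) = e^(−0) + e^(−1.237) + e^(−1.244) + e^(−1.687) + e^(−3.287) = 1.000 + 0.2903 + 0.2882 + 0.1851 + 0.03737 = 1.801.
⟨E⟩ = Σ Eᵢ e^(−Eᵢ/kT) / Z = (0·1.000 + 5.38·0.2903 + 5.41·0.2882 + 7.34·0.1851 + 14.3·0.03737) / 1.801 = 2.8 ×10⁻²¹ J.

2.8 ×10⁻²¹ J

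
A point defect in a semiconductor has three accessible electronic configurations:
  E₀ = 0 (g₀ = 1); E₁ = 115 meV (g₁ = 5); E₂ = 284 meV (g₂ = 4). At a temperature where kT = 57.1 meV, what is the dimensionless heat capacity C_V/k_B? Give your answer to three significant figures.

1.24

Eᵢ/kT = 0, 2.0140, 4.9737.
Z = Σ gᵢe^(−Eᵢ/kT) = 1·e^(−0) + 5·e^(−2.0140) + 4·e^(−4.9737) = 1.0000 + 0.66727 + 0.027670 = 1.6949.
⟨E⟩ = 49.911 meV, ⟨E²⟩ = 6523.3 meV².
C_V/k_B = (⟨E²⟩ − ⟨E⟩²)/(kT)² = (6523.3 − 2491.1)/3260.4 = 1.24.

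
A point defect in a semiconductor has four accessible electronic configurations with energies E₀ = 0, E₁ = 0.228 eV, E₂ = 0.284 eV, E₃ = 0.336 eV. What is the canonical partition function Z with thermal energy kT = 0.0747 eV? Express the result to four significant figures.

Eᵢ/kT = 0, 3.05221, 3.80187, 4.49799.
Z = Σ e^(−Eᵢ/kT) = e^(−0) + e^(−3.05221) + e^(−3.80187) + e^(−4.49799) = 1.00000 + 0.0472544 + 0.0223290 + 0.0111313 = 1.08071.

Z = 1.081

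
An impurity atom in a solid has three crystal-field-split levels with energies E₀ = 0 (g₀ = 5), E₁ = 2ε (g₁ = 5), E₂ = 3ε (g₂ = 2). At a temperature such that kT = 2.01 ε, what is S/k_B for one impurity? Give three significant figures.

Eᵢ/kT = 0, 0.99502, 1.4925.
Z = Σ gᵢe^(−Eᵢ/kT) = 5·e^(−0) + 5·e^(−0.99502) + 2·e^(−1.4925) = 5.0000 + 1.8486 + 0.44962 = 7.2982.
⟨E⟩ = Σ EᵢPᵢ = 0.69141 ε.
S/k_B = ln Z + ⟨E⟩/kT = ln(7.2982) + 0.69141/2.01 = 1.9876 + 0.34399 = 2.33.

2.33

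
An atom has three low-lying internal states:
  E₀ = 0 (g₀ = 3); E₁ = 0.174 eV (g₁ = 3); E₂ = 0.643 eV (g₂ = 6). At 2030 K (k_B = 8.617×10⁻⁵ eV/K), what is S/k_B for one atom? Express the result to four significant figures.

1.840

k_BT = 8.617×10⁻⁵ × 2030 K = 0.174925 eV.
Eᵢ/kT = 0, 0.994712, 3.67586.
Z = Σ gᵢe^(−Eᵢ/kT) = 3·e^(−0) + 3·e^(−0.994712) + 6·e^(−3.67586) = 3.00000 + 1.10949 + 0.151966 = 4.26146.
⟨E⟩ = Σ EᵢPᵢ = 0.0682314 eV.
S/k_B = ln Z + ⟨E⟩/kT = ln(4.26146) + 0.0682314/0.174925 = 1.44961 + 0.390061 = 1.840.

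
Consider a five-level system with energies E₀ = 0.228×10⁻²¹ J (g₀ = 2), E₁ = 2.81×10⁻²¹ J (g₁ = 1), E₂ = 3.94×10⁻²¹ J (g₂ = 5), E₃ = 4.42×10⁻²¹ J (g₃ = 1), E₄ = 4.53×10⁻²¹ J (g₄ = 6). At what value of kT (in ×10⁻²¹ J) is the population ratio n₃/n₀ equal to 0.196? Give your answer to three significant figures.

4.48 ×10⁻²¹ J

n₃/n₀ = (g₃/g₀) exp[−(E₃−E₀)/kT] = 0.196.
⇒ (E₃−E₀)/kT = ln((1/2)/0.196) = ln(2.5510) = 0.93649.
kT = 4.192 ×10⁻²¹ J / 0.93649 = 4.48 ×10⁻²¹ J.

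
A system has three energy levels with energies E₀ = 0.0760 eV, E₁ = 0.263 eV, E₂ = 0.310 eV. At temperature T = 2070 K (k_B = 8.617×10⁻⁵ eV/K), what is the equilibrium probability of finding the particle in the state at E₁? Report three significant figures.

k_BT = 8.617×10⁻⁵ × 2070 K = 0.17837 eV.
Eᵢ/kT = 0.42608, 1.4745, 1.7380.
Z = Σ e^(−Eᵢ/kT) = e^(−0.42608) + e^(−1.4745) + e^(−1.7380) = 0.65306 + 0.22889 + 0.17587 = 1.0578.
P₁ = e^(−E₁/kT) / Z = 0.22889/1.0578 = 0.216.

0.216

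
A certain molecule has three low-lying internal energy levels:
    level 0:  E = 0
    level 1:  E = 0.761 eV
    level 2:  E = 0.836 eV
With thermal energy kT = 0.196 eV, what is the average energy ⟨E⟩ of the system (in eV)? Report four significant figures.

Eᵢ/kT = 0, 3.88265, 4.26531.
Z = Σ e^(−Eᵢ/kT) = e^(−0) + e^(−3.88265) + e^(−4.26531) = 1.00000 + 0.0205962 + 0.0140475 = 1.03464.
⟨E⟩ = Σ Eᵢ e^(−Eᵢ/kT) / Z = (0·1.00000 + 0.761·0.0205962 + 0.836·0.0140475) / 1.03464 = 0.02650 eV.

0.02650 eV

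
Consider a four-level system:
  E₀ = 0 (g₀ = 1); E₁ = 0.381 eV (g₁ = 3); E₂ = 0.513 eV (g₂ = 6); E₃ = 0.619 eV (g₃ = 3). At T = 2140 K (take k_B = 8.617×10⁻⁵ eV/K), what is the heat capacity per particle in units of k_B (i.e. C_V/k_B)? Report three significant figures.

1.69

k_BT = 8.617×10⁻⁵ × 2140 K = 0.18440 eV.
Eᵢ/kT = 0, 2.0662, 2.7820, 3.3568.
Z = Σ gᵢe^(−Eᵢ/kT) = 1·e^(−0) + 3·e^(−2.0662) + 6·e^(−2.7820) + 3·e^(−3.3568) = 1.0000 + 0.38000 + 0.37149 + 0.10454 = 1.8560.
⟨E⟩ = 0.21555 eV, ⟨E²⟩ = 0.10398 eV².
C_V/k_B = (⟨E²⟩ − ⟨E⟩²)/(kT)² = (0.10398 − 0.046462)/0.034003 = 1.69.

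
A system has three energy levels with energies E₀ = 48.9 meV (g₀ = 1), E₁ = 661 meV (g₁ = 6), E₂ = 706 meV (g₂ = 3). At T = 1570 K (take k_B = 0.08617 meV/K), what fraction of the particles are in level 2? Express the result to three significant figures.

0.0214

k_BT = 0.08617 × 1570 K = 135.29 meV.
Eᵢ/kT = 0.36145, 4.8858, 5.2184.
Z = Σ gᵢe^(−Eᵢ/kT) = 1·e^(−0.36145) + 6·e^(−4.8858) + 3·e^(−5.2184) = 0.69667 + 0.045318 + 0.016248 = 0.75824.
P₂ = g₂ e^(−E₂/kT) / Z = 0.016248/0.75824 = 0.0214.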